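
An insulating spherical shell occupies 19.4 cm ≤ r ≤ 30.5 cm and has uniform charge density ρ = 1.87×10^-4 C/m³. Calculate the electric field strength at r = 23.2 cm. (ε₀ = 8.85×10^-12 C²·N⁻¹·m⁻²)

E = 6.79e5 V/m

Use a concentric Gaussian sphere at r = 23.2 cm (within the shell material, 19.4 cm < r < 30.5 cm).
Enclosed charge is the volume from a to r: Q_enc = (4π/3)ρ(r³ − a³) = 4.062×10^-6 C.
Gauss's law: E·4πr² = Q_enc/ε₀.
E = |Q_enc|/(4πε₀r²) = (4.062×10^-6)/(4π·8.85×10^-12·(0.232)²) = 6.79×10^5 N/C.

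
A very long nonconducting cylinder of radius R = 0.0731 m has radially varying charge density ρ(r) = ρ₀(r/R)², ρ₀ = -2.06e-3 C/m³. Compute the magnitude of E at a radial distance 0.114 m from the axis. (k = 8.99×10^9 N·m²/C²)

By cylindrical symmetry E is radial; use a coaxial Gaussian cylinder of radius 0.114 m and length L (r > R, full charge per length enclosed).
λ_enc = 2π ∫₀^R ρ₀(r'/R)^2 r' dr' = 2πρ₀R²/4 = -1.729×10^-5 C/m.
By Gauss's law (flux through the curved wall only), E·2πrL = λ_enc L/ε₀.
E = 2k|λ_enc|/r = 2(8.99×10^9)(1.729e-5)/(0.114) = 2.73e6 N/C.

|E| = 2.73e6 N/C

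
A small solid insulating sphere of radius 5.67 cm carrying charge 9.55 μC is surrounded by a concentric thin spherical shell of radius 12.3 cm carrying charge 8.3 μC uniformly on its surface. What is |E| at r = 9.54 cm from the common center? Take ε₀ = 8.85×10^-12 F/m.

E = 9.44×10^6 N/C

Take a concentric spherical Gaussian surface of radius r = 9.54 cm (between the bodies, 5.67 cm < r < 12.3 cm).
The shell at 12.3 cm lies outside the Gaussian surface, so Q_enc = 9.55 μC = 9.55e-6 C.
Applying ∮E·dA = Q_enc/ε₀ with Φ = E(4πr²):
E = |Q_enc|/(4πε₀r²) = (9.55×10^-6)/(4π·8.85×10^-12·(0.0954)²) = 9.44e6 N/C.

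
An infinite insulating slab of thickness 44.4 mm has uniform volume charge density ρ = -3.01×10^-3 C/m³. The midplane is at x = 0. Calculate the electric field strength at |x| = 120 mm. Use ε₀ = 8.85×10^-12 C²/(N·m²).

E = 7.55×10^6 N/C

The point |x| = 120 mm lies outside the slab (half-thickness 0.0222 m). A symmetric pillbox spanning the full slab encloses Q_enc = ρ·d·A.
Flux = 2EA ⇒ E = |ρ|d/(2ε₀), independent of distance outside.
E = (3.01e-3)(0.0444)/(2·8.85×10^-12) = 7.55×10^6 N/C.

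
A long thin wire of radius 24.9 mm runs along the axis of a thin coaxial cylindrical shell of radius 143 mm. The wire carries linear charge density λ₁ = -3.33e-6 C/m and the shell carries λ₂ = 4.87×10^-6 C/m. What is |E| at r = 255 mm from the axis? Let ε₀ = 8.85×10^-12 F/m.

Choose a coaxial cylinder of radius r = 255 mm (arbitrary length L) as the Gaussian surface (r > 143 mm, enclosing both).
λ_enc = λ₁ + λ₂ = (-3.33e-6) + (4.87e-6) = 1.54×10^-6 C/m.
Since E is radial and uniform over the curved surface, Φ = E·2πrL = Q_enc/ε₀ = λ_enc L/ε₀.
E = |λ_enc|/(2πε₀r) = (1.54×10^-6)/(2π·8.85×10^-12·0.255) = 1.09e5 N/C.

|E| ≈ 1.09×10^5 N/C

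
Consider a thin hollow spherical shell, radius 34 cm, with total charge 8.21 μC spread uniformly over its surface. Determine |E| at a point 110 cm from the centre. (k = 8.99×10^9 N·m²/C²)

By spherical symmetry E is radial; choose a Gaussian sphere of radius r = 110 cm (r > 34 cm).
The entire shell is enclosed: Q_enc = 8.21×10^-6 C.
Gauss's law: E·4πr² = Q_enc/ε₀.
E = k|Q_enc|/r² = (8.99×10^9)(8.21e-6)/(1.1)² = 6.10×10^4 N/C.

|E| ≈ 6.10e4 N/C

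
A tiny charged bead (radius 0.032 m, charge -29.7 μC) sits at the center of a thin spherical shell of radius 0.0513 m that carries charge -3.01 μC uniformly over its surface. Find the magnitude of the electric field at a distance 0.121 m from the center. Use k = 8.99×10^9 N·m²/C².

Use a concentric Gaussian sphere at r = 0.121 m (r > 0.0513 m, enclosing both).
Q_enc = (-29.7 μC) + (-3.01 μC) = -3.271e-5 C.
Applying ∮E·dA = Q_enc/ε₀ with Φ = E(4πr²):
E = k|Q_enc|/r² = (8.99×10^9)(3.271×10^-5)/(0.121)² = 2.01×10^7 N/C.

|E| = 2.01e7 N/C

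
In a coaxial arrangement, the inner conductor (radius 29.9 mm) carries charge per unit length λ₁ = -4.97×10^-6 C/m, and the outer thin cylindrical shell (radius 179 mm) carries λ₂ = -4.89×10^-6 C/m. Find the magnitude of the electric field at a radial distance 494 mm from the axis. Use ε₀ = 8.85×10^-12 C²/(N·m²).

Choose a coaxial cylinder of radius r = 494 mm (arbitrary length L) as the Gaussian surface (r > 179 mm, enclosing both).
λ_enc = λ₁ + λ₂ = (-4.97e-6) + (-4.89×10^-6) = -9.86×10^-6 C/m.
Since E is radial and uniform over the curved surface, Φ = E·2πrL = Q_enc/ε₀ = λ_enc L/ε₀.
E = |λ_enc|/(2πε₀r) = (9.86×10^-6)/(2π·8.85×10^-12·0.494) = 3.59e5 N/C.

3.59×10^5 N/C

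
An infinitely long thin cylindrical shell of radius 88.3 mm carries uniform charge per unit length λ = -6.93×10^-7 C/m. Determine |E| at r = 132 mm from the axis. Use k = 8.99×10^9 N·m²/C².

9.44e4 N/C

By cylindrical symmetry E is radial; use a coaxial Gaussian cylinder of radius 132 mm and length L (r > 88.3 mm).
The full line charge is enclosed: λ_enc = -6.93e-7 C/m.
Applying ∮E·dA = Q_enc/ε₀ with the end caps contributing no flux:
E = 2k|λ_enc|/r = 2(8.99×10^9)(6.93e-7)/(0.132) = 9.44×10^4 N/C.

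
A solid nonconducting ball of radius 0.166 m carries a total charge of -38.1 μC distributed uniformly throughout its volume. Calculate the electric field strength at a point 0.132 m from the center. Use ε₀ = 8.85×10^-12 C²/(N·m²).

Use a concentric Gaussian sphere at r = 0.132 m (r < R).
Only the charge within r is enclosed: Q_enc = Q·(r/R)³ = (-38.1 μC)·(0.132 m/0.166 m)³ = -1.916×10^-5 C.
Gauss's law: E·4πr² = Q_enc/ε₀.
E = |Q_enc|/(4πε₀r²) = (1.916×10^-5)/(4π·8.85×10^-12·(0.132)²) = 9.89e6 N/C.

9.89×10^6 V/m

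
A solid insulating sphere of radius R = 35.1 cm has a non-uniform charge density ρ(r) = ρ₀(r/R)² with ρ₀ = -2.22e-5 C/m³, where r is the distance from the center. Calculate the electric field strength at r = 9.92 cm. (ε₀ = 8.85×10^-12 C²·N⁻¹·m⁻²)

|E| ≈ 3.98×10^3 N/C

Take a concentric spherical Gaussian surface of radius r = 9.92 cm (r < R).
Q_enc = ∫₀^r ρ(r')·4πr'² dr' = (4πρ₀/R²) ∫₀^r r'^4 dr' = 4πρ₀ r^5/(5·R²) = -4.35e-9 C.
Since E is radial and uniform over the Gaussian sphere, Φ = E·4πr² = Q_enc/ε₀.
E = |Q_enc|/(4πε₀r²) = (4.35×10^-9)/(4π·8.85×10^-12·(0.0992)²) = 3.98e3 N/C.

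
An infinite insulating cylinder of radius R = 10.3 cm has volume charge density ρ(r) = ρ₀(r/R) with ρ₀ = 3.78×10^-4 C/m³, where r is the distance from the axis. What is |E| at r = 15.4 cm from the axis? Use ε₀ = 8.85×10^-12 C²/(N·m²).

9.81×10^5 V/m

Choose a coaxial cylinder of radius r = 15.4 cm (arbitrary length L) as the Gaussian surface (r > R, full charge per length enclosed).
λ_enc = 2π ∫₀^R ρ₀(r'/R)^1 r' dr' = 2πρ₀R²/3 = 8.399e-6 C/m.
Applying ∮E·dA = Q_enc/ε₀ with the end caps contributing no flux:
E = |λ_enc|/(2πε₀r) = (8.399e-6)/(2π·8.85×10^-12·0.154) = 9.81e5 N/C.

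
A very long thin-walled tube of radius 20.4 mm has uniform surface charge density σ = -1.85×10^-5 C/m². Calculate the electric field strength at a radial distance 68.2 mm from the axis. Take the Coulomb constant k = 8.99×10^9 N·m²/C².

Coaxial Gaussian cylinder, radius r = 68.2 mm, length L (r > 20.4 mm).
The whole shell is enclosed: λ_enc = σ·2πR = (-1.85×10^-5)·2π·(0.0204) = -2.371×10^-6 C/m.
Gauss's law: E·2πrL = λ_enc L/ε₀.
E = 2k|λ_enc|/r = 2(8.99×10^9)(2.371e-6)/(0.0682) = 6.25e5 N/C.

E = 6.25e5 N/C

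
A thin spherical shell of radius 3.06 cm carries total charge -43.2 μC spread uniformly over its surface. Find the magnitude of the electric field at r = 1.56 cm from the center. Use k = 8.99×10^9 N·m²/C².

Take a concentric spherical Gaussian surface of radius r = 1.56 cm (inside the shell, r < 3.06 cm).
No charge lies within this surface, so Q_enc = 0 and Gauss's law gives E·4πr² = 0 ⇒ E = 0.

|E| = 0 V/m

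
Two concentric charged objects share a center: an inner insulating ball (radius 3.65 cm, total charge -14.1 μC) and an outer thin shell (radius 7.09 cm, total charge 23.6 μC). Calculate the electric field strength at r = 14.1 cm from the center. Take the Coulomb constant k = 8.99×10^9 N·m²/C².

E = 4.30e6 V/m

Take a concentric spherical Gaussian surface of radius r = 14.1 cm (r > 7.09 cm, enclosing both).
Q_enc = (-14.1 μC) + (23.6 μC) = 9.50×10^-6 C.
Gauss's law: E·4πr² = Q_enc/ε₀.
E = k|Q_enc|/r² = (8.99×10^9)(9.50×10^-6)/(0.141)² = 4.30×10^6 N/C.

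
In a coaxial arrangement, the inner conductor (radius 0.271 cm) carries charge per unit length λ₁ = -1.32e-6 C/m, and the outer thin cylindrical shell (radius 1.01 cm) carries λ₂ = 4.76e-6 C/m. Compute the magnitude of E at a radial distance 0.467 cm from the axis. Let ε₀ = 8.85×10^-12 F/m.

E = 5.08e6 N/C

Choose a coaxial cylinder of radius r = 0.467 cm (arbitrary length L) as the Gaussian surface (between the conductors, 0.271 cm < r < 1.01 cm).
Only the inner wire is enclosed; the outer shell contributes nothing inside itself. λ_enc = λ₁ = -1.32×10^-6 C/m.
Since E is radial and uniform over the curved surface, Φ = E·2πrL = Q_enc/ε₀ = λ_enc L/ε₀.
E = |λ_enc|/(2πε₀r) = (1.32e-6)/(2π·8.85×10^-12·0.00467) = 5.08e6 N/C.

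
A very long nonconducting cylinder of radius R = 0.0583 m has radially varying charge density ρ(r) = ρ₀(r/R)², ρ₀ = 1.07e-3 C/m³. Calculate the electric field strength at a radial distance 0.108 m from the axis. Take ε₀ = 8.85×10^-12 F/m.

E ≈ 9.51e5 V/m

Choose a coaxial cylinder of radius r = 0.108 m (arbitrary length L) as the Gaussian surface (r > R, full charge per length enclosed).
λ_enc = 2π ∫₀^R ρ₀(r'/R)^2 r' dr' = 2πρ₀R²/4 = 5.713×10^-6 C/m.
By Gauss's law (flux through the curved wall only), E·2πrL = λ_enc L/ε₀.
E = |λ_enc|/(2πε₀r) = (5.713e-6)/(2π·8.85×10^-12·0.108) = 9.51e5 N/C.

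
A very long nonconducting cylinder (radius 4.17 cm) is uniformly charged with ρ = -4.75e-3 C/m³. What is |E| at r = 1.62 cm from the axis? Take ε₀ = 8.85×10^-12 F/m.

|E| = 4.35e6 N/C

By cylindrical symmetry E is radial; use a coaxial Gaussian cylinder of radius 1.62 cm and length L (r < R).
Charge inside radius r per length L is ρ·πr²·L, so λ_enc = ρπr² = -3.916×10^-6 C/m.
Applying ∮E·dA = Q_enc/ε₀ with the end caps contributing no flux:
E = |λ_enc|/(2πε₀r) = (3.916×10^-6)/(2π·8.85×10^-12·0.0162) = 4.35×10^6 N/C.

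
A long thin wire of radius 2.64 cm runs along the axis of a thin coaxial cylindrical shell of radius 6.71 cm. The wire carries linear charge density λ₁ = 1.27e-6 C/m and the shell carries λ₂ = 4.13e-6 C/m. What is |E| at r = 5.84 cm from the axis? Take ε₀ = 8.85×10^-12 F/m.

3.91×10^5 N/C

Coaxial Gaussian cylinder, radius r = 5.84 cm, length L (between the conductors, 2.64 cm < r < 6.71 cm).
The shell at 6.71 cm lies outside the Gaussian surface, so λ_enc = λ₁ = 1.27×10^-6 C/m.
Since E is radial and uniform over the curved surface, Φ = E·2πrL = Q_enc/ε₀ = λ_enc L/ε₀.
E = |λ_enc|/(2πε₀r) = (1.27×10^-6)/(2π·8.85×10^-12·0.0584) = 3.91×10^5 N/C.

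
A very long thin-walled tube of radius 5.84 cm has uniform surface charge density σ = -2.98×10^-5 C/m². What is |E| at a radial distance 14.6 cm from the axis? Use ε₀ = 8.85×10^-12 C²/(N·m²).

By cylindrical symmetry E is radial; use a coaxial Gaussian cylinder of radius 14.6 cm and length L (r > 5.84 cm).
The whole shell is enclosed: λ_enc = σ·2πR = (-2.98×10^-5)·2π·(0.0584) = -1.093e-5 C/m.
Applying ∮E·dA = Q_enc/ε₀ with the end caps contributing no flux:
E = |λ_enc|/(2πε₀r) = (1.093×10^-5)/(2π·8.85×10^-12·0.146) = 1.35e6 N/C.

1.35×10^6 V/m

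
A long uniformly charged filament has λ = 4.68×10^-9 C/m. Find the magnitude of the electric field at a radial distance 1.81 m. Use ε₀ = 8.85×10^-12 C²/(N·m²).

Choose a coaxial cylinder of radius r = 1.81 m (arbitrary length L) as the Gaussian surface.
Q_enc = λL, so λ_enc = 4.68×10^-9 C/m.
Applying ∮E·dA = Q_enc/ε₀ with the end caps contributing no flux:
E = |λ_enc|/(2πε₀r) = (4.68×10^-9)/(2π·8.85×10^-12·1.81) = 46.5 N/C.

E = 46.5 V/m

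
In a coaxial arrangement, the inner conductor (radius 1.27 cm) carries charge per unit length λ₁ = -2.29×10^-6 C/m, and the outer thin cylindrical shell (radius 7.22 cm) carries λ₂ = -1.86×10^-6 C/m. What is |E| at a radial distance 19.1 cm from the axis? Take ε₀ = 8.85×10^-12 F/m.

Take a coaxial cylindrical Gaussian surface of radius r = 19.1 cm and length L (r > 7.22 cm, enclosing both).
λ_enc = λ₁ + λ₂ = (-2.29×10^-6) + (-1.86×10^-6) = -4.15×10^-6 C/m.
Gauss's law: E·2πrL = λ_enc L/ε₀.
E = |λ_enc|/(2πε₀r) = (4.15e-6)/(2π·8.85×10^-12·0.191) = 3.91e5 N/C.

E ≈ 3.91e5 N/C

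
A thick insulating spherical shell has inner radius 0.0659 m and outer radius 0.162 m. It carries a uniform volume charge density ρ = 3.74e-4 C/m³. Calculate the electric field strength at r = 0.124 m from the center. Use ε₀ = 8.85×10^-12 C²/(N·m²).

|E| = 1.48×10^6 N/C

Use a concentric Gaussian sphere at r = 0.124 m (within the shell material, 0.0659 m < r < 0.162 m).
Enclosed charge is the volume from a to r: Q_enc = (4π/3)ρ(r³ − a³) = 2.539×10^-6 C.
Applying ∮E·dA = Q_enc/ε₀ with Φ = E(4πr²):
E = |Q_enc|/(4πε₀r²) = (2.539×10^-6)/(4π·8.85×10^-12·(0.124)²) = 1.48×10^6 N/C.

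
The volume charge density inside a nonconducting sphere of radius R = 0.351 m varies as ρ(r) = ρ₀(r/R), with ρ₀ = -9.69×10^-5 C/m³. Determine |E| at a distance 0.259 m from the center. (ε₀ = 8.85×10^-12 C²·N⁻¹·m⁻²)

Symmetry ⇒ E = E(r) r̂. Gaussian sphere of radius r = 0.259 m (r < R).
Integrate the density: Q_enc = 4π ∫₀^r ρ₀(r'/R)^1 r'² dr' = 4πρ₀ r^4/(4·R) = -3.903e-6 C.
Applying ∮E·dA = Q_enc/ε₀ with Φ = E(4πr²):
E = |Q_enc|/(4πε₀r²) = (3.903×10^-6)/(4π·8.85×10^-12·(0.259)²) = 5.23e5 N/C.

5.23e5 N/C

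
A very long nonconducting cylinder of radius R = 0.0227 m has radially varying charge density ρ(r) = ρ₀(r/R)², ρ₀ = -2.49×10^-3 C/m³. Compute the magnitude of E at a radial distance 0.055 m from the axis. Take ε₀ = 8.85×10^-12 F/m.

6.59×10^5 N/C

Choose a coaxial cylinder of radius r = 0.055 m (arbitrary length L) as the Gaussian surface (r > R, full charge per length enclosed).
λ_enc = 2π ∫₀^R ρ₀(r'/R)^2 r' dr' = 2πρ₀R²/4 = -2.015×10^-6 C/m.
Since E is radial and uniform over the curved surface, Φ = E·2πrL = Q_enc/ε₀ = λ_enc L/ε₀.
E = |λ_enc|/(2πε₀r) = (2.015×10^-6)/(2π·8.85×10^-12·0.055) = 6.59×10^5 N/C.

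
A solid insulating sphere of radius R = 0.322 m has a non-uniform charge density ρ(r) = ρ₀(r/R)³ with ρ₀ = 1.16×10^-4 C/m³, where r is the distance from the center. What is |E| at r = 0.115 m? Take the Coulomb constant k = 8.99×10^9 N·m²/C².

Take a concentric spherical Gaussian surface of radius r = 0.115 m (r < R).
Q_enc = ∫₀^r ρ(r')·4πr'² dr' = (4πρ₀/R³) ∫₀^r r'^5 dr' = 4πρ₀ r^6/(6·R³) = 1.683×10^-8 C.
By Gauss's law, ∮E·dA = E·4πr² = Q_enc/ε₀.
E = k|Q_enc|/r² = (8.99×10^9)(1.683×10^-8)/(0.115)² = 1.14×10^4 N/C.

|E| = 1.14×10^4 N/C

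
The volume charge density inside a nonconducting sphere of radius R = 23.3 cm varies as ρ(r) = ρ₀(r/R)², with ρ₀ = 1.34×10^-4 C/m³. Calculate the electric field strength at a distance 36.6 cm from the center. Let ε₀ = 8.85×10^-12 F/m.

E ≈ 2.86e5 N/C

By spherical symmetry E is radial; choose a Gaussian sphere of radius r = 36.6 cm (r > R, all charge enclosed).
Q_enc = 4π ∫₀^R ρ₀(r'/R)^2 r'² dr' = 4πρ₀R³/5 = 4.26×10^-6 C.
By Gauss's law, ∮E·dA = E·4πr² = Q_enc/ε₀.
E = |Q_enc|/(4πε₀r²) = (4.26×10^-6)/(4π·8.85×10^-12·(0.366)²) = 2.86×10^5 N/C.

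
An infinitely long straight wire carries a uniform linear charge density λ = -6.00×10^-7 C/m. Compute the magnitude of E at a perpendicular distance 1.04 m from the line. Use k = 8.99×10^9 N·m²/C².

|E| = 1.04e4 V/m

Coaxial Gaussian cylinder, radius r = 1.04 m, length L.
Q_enc = λL, so λ_enc = -6.00×10^-7 C/m.
By Gauss's law (flux through the curved wall only), E·2πrL = λ_enc L/ε₀.
E = 2k|λ_enc|/r = 2(8.99×10^9)(6.00e-7)/(1.04) = 1.04×10^4 N/C.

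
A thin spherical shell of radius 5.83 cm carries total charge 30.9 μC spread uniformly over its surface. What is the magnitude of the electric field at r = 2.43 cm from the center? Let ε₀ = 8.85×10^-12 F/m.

E = 0 (no enclosed charge)

By spherical symmetry E is radial; choose a Gaussian sphere of radius r = 2.43 cm (inside the shell, r < 5.83 cm).
All the charge is outside the Gaussian surface: Q_enc = 0, hence E = 0 everywhere inside the shell.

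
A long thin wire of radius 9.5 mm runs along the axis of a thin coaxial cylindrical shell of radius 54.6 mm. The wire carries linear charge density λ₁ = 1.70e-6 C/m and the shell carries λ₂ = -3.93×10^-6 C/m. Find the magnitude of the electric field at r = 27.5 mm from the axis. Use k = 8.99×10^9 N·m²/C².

Coaxial Gaussian cylinder, radius r = 27.5 mm, length L (between the conductors, 9.5 mm < r < 54.6 mm).
Only the inner wire is enclosed; the outer shell contributes nothing inside itself. λ_enc = λ₁ = 1.70e-6 C/m.
Since E is radial and uniform over the curved surface, Φ = E·2πrL = Q_enc/ε₀ = λ_enc L/ε₀.
E = 2k|λ_enc|/r = 2(8.99×10^9)(1.70×10^-6)/(0.0275) = 1.11×10^6 N/C.

|E| ≈ 1.11×10^6 V/m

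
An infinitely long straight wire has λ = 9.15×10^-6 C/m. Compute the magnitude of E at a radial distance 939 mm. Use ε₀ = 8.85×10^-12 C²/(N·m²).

Take a coaxial cylindrical Gaussian surface of radius r = 939 mm and length L.
Q_enc = λL, so λ_enc = 9.15×10^-6 C/m.
Gauss's law: E·2πrL = λ_enc L/ε₀.
E = |λ_enc|/(2πε₀r) = (9.15e-6)/(2π·8.85×10^-12·0.939) = 1.75e5 N/C.

1.75×10^5 N/C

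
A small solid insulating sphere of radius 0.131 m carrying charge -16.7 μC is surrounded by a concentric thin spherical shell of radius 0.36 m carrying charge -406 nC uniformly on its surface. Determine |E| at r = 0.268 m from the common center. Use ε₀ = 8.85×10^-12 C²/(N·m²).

2.09×10^6 V/m

Symmetry ⇒ E = E(r) r̂. Gaussian sphere of radius r = 0.268 m (between the bodies, 0.131 m < r < 0.36 m).
Only the inner charge is enclosed; the outer shell contributes nothing inside itself. Q_enc = -16.7 μC = -1.67e-5 C.
By Gauss's law, ∮E·dA = E·4πr² = Q_enc/ε₀.
E = |Q_enc|/(4πε₀r²) = (1.67e-5)/(4π·8.85×10^-12·(0.268)²) = 2.09e6 N/C.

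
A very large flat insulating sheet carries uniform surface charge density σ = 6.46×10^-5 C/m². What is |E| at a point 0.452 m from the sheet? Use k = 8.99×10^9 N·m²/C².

Choose a cylindrical pillbox piercing the sheet, end faces (area A) parallel to it.
Flux Φ = 2EA and Q_enc = σA, so 2EA = σA/ε₀ ⇒ E = |σ|/(2ε₀), independent of distance.
E = 2πk|σ| = 2π(8.99×10^9)(6.46e-5) = 3.65e6 N/C.

|E| = 3.65e6 N/C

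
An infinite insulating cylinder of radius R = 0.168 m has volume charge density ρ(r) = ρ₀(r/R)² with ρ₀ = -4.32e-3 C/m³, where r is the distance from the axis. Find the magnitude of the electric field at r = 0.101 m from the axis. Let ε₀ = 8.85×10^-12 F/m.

4.45×10^6 N/C

Choose a coaxial cylinder of radius r = 0.101 m (arbitrary length L) as the Gaussian surface (r < R).
Integrating ρ over the cross-section to radius r: λ_enc = (2πρ₀/R²) ∫₀^r r'^3 dr' = 2πρ₀ r^4/(4·R²) = -2.502×10^-5 C/m.
Since E is radial and uniform over the curved surface, Φ = E·2πrL = Q_enc/ε₀ = λ_enc L/ε₀.
E = |λ_enc|/(2πε₀r) = (2.502×10^-5)/(2π·8.85×10^-12·0.101) = 4.45×10^6 N/C.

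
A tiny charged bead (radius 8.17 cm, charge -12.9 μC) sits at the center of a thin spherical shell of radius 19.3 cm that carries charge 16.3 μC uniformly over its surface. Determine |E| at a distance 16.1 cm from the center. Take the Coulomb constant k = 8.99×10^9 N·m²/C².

By spherical symmetry E is radial; choose a Gaussian sphere of radius r = 16.1 cm (between the bodies, 8.17 cm < r < 19.3 cm).
The shell at 19.3 cm lies outside the Gaussian surface, so Q_enc = -12.9 μC = -1.29×10^-5 C.
By Gauss's law, ∮E·dA = E·4πr² = Q_enc/ε₀.
E = k|Q_enc|/r² = (8.99×10^9)(1.29×10^-5)/(0.161)² = 4.47e6 N/C.

4.47×10^6 V/m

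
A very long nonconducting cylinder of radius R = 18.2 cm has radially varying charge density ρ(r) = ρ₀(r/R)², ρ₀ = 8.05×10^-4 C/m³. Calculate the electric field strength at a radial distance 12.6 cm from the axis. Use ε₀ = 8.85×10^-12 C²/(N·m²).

Take a coaxial cylindrical Gaussian surface of radius r = 12.6 cm and length L (r < R).
Integrating ρ over the cross-section to radius r: λ_enc = (2πρ₀/R²) ∫₀^r r'^3 dr' = 2πρ₀ r^4/(4·R²) = 9.622×10^-6 C/m.
Gauss's law: E·2πrL = λ_enc L/ε₀.
E = |λ_enc|/(2πε₀r) = (9.622e-6)/(2π·8.85×10^-12·0.126) = 1.37×10^6 N/C.

|E| = 1.37×10^6 N/C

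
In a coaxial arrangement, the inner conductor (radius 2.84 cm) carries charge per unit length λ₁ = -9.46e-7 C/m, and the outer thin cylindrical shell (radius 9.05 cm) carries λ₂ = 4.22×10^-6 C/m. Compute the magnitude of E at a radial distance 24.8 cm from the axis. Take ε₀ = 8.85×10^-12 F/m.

Coaxial Gaussian cylinder, radius r = 24.8 cm, length L (r > 9.05 cm, enclosing both).
λ_enc = λ₁ + λ₂ = (-9.46×10^-7) + (4.22e-6) = 3.274×10^-6 C/m.
Gauss's law: E·2πrL = λ_enc L/ε₀.
E = |λ_enc|/(2πε₀r) = (3.274×10^-6)/(2π·8.85×10^-12·0.248) = 2.37×10^5 N/C.

2.37e5 N/C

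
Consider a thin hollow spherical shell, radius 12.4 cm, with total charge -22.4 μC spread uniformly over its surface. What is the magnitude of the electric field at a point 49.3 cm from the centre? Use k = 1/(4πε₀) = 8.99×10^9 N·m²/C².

|E| = 8.29×10^5 N/C

By spherical symmetry E is radial; choose a Gaussian sphere of radius r = 49.3 cm (r > 12.4 cm).
The entire shell is enclosed: Q_enc = -2.24×10^-5 C.
Gauss's law: E·4πr² = Q_enc/ε₀.
E = k|Q_enc|/r² = (8.99×10^9)(2.24×10^-5)/(0.493)² = 8.29×10^5 N/C.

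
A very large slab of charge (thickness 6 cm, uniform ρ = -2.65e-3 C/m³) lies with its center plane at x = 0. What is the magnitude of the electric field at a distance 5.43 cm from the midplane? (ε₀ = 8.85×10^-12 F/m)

E = 8.98e6 N/C

The point |x| = 5.43 cm lies outside the slab (half-thickness 0.03 m). A symmetric pillbox spanning the full slab encloses Q_enc = ρ·d·A.
Flux = 2EA ⇒ E = |ρ|d/(2ε₀), independent of distance outside.
E = (2.65e-3)(0.06)/(2·8.85×10^-12) = 8.98×10^6 N/C.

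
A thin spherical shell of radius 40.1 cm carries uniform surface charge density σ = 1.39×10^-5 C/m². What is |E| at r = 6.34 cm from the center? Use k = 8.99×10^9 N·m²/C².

|E| = 0 N/C

By spherical symmetry E is radial; choose a Gaussian sphere of radius r = 6.34 cm (inside the shell, r < 40.1 cm).
No charge lies within this surface, so Q_enc = 0 and Gauss's law gives E·4πr² = 0 ⇒ E = 0.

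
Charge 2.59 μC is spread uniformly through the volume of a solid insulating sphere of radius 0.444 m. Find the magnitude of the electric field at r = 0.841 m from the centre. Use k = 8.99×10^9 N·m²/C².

Take a concentric spherical Gaussian surface of radius r = 0.841 m (r > R, so the entire charge is enclosed).
Q_enc = 2.59 μC = 2.59×10^-6 C.
Applying ∮E·dA = Q_enc/ε₀ with Φ = E(4πr²):
E = k|Q_enc|/r² = (8.99×10^9)(2.59e-6)/(0.841)² = 3.29×10^4 N/C.

E ≈ 3.29×10^4 N/C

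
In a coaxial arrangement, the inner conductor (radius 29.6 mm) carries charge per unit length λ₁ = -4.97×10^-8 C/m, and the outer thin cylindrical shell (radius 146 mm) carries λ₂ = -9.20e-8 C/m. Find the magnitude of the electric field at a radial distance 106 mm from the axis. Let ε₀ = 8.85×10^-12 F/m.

Coaxial Gaussian cylinder, radius r = 106 mm, length L (between the conductors, 29.6 mm < r < 146 mm).
The shell at 146 mm lies outside the Gaussian surface, so λ_enc = λ₁ = -4.97×10^-8 C/m.
By Gauss's law (flux through the curved wall only), E·2πrL = λ_enc L/ε₀.
E = |λ_enc|/(2πε₀r) = (4.97×10^-8)/(2π·8.85×10^-12·0.106) = 8.43×10^3 N/C.

|E| = 8.43e3 V/m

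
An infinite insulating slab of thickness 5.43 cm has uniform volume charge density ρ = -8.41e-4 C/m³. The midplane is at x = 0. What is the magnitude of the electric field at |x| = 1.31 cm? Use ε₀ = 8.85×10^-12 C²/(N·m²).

By symmetry E is perpendicular to the slab. A Gaussian pillbox from −1.31 cm to +1.31 cm (face area A) lies entirely within the slab.
Q_enc = ρ·(2x)·A and flux = 2EA, so 2EA = 2ρxA/ε₀ ⇒ E = |ρ|x/ε₀.
E = (8.41×10^-4)(0.0131)/(8.85×10^-12) = 1.24×10^6 N/C.

E = 1.24×10^6 V/m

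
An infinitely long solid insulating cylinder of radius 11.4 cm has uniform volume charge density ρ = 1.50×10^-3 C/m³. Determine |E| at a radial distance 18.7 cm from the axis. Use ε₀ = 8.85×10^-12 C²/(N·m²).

Coaxial Gaussian cylinder, radius r = 18.7 cm, length L (r > 11.4 cm, full cross-section enclosed).
λ_enc = ρ·πR² = (1.50e-3)π(0.114)² = 6.124×10^-5 C/m.
Since E is radial and uniform over the curved surface, Φ = E·2πrL = Q_enc/ε₀ = λ_enc L/ε₀.
E = |λ_enc|/(2πε₀r) = (6.124e-5)/(2π·8.85×10^-12·0.187) = 5.89×10^6 N/C.

E ≈ 5.89×10^6 N/C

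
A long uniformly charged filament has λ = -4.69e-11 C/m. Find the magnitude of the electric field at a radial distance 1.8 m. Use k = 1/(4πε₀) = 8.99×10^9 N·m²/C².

|E| = 0.468 N/C

Choose a coaxial cylinder of radius r = 1.8 m (arbitrary length L) as the Gaussian surface.
Q_enc = λL, so λ_enc = -4.69e-11 C/m.
Applying ∮E·dA = Q_enc/ε₀ with the end caps contributing no flux:
E = 2k|λ_enc|/r = 2(8.99×10^9)(4.69×10^-11)/(1.8) = 0.468 N/C.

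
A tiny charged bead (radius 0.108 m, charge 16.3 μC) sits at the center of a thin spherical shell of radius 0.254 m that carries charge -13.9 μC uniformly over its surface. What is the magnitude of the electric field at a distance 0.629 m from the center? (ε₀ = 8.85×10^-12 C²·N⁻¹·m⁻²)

E = 5.45×10^4 N/C

By spherical symmetry E is radial; choose a Gaussian sphere of radius r = 0.629 m (r > 0.254 m, enclosing both).
Q_enc = (16.3 μC) + (-13.9 μC) = 2.40×10^-6 C.
By Gauss's law, ∮E·dA = E·4πr² = Q_enc/ε₀.
E = |Q_enc|/(4πε₀r²) = (2.40×10^-6)/(4π·8.85×10^-12·(0.629)²) = 5.45e4 N/C.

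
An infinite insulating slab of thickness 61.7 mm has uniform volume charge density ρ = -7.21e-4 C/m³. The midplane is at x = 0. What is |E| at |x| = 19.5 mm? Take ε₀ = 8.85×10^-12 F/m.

E = 1.59×10^6 N/C

By symmetry E is perpendicular to the slab. A Gaussian pillbox from −19.5 mm to +19.5 mm (face area A) lies entirely within the slab.
Q_enc = ρ·(2x)·A and flux = 2EA, so 2EA = 2ρxA/ε₀ ⇒ E = |ρ|x/ε₀.
E = (7.21×10^-4)(0.0195)/(8.85×10^-12) = 1.59×10^6 N/C.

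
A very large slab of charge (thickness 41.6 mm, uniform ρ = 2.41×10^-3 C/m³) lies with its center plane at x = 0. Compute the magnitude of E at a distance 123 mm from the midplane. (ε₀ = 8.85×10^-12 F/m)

The point |x| = 123 mm lies outside the slab (half-thickness 0.0208 m). A symmetric pillbox spanning the full slab encloses Q_enc = ρ·d·A.
Flux = 2EA ⇒ E = |ρ|d/(2ε₀), independent of distance outside.
E = (2.41×10^-3)(0.0416)/(2·8.85×10^-12) = 5.66×10^6 N/C.

|E| = 5.66×10^6 V/m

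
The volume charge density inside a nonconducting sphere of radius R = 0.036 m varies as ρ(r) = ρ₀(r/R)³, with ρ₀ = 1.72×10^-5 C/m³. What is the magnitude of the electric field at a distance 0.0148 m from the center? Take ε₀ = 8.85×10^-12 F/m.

Symmetry ⇒ E = E(r) r̂. Gaussian sphere of radius r = 0.0148 m (r < R).
Integrate the density: Q_enc = 4π ∫₀^r ρ₀(r'/R)^3 r'² dr' = 4πρ₀ r^6/(6·R³) = 8.114×10^-12 C.
Since E is radial and uniform over the Gaussian sphere, Φ = E·4πr² = Q_enc/ε₀.
E = |Q_enc|/(4πε₀r²) = (8.114e-12)/(4π·8.85×10^-12·(0.0148)²) = 333 N/C.

E ≈ 333 V/m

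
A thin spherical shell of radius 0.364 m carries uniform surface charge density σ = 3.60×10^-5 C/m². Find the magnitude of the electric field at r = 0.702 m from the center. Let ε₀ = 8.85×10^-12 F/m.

Take a concentric spherical Gaussian surface of radius r = 0.702 m (r > 0.364 m).
The entire shell is enclosed: Q_enc = σ·4πR² = (3.60×10^-5)·4π·(0.364)² = 5.994×10^-5 C.
Gauss's law: E·4πr² = Q_enc/ε₀.
E = |Q_enc|/(4πε₀r²) = (5.994×10^-5)/(4π·8.85×10^-12·(0.702)²) = 1.09×10^6 N/C.

|E| ≈ 1.09×10^6 V/m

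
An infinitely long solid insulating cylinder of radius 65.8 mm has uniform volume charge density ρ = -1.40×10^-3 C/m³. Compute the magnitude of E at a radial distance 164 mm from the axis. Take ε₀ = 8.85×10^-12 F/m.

2.09×10^6 V/m

Take a coaxial cylindrical Gaussian surface of radius r = 164 mm and length L (r > 65.8 mm, full cross-section enclosed).
λ_enc = ρ·πR² = (-1.40e-3)π(0.0658)² = -1.904×10^-5 C/m.
Gauss's law: E·2πrL = λ_enc L/ε₀.
E = |λ_enc|/(2πε₀r) = (1.904×10^-5)/(2π·8.85×10^-12·0.164) = 2.09×10^6 N/C.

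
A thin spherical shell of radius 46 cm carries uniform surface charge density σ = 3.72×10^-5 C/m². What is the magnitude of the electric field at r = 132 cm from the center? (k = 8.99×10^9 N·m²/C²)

E ≈ 5.10×10^5 N/C

By spherical symmetry E is radial; choose a Gaussian sphere of radius r = 132 cm (r > 46 cm).
The entire shell is enclosed: Q_enc = σ·4πR² = (3.72e-5)·4π·(0.46)² = 9.892×10^-5 C.
Since E is radial and uniform over the Gaussian sphere, Φ = E·4πr² = Q_enc/ε₀.
E = k|Q_enc|/r² = (8.99×10^9)(9.892×10^-5)/(1.32)² = 5.10×10^5 N/C.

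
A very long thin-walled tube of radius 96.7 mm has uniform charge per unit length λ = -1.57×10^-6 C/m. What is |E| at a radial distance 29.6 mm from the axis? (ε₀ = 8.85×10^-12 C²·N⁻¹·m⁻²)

|E| = 0 N/C

Coaxial Gaussian cylinder, radius r = 29.6 mm, length L (r < 96.7 mm, inside the shell).
All the surface charge lies outside this cylinder: Q_enc = 0, hence E = 0.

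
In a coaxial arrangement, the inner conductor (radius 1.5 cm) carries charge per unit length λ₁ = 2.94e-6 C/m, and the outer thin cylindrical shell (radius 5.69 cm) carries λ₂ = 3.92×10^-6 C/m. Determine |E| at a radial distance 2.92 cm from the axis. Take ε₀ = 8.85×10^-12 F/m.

Coaxial Gaussian cylinder, radius r = 2.92 cm, length L (between the conductors, 1.5 cm < r < 5.69 cm).
The shell at 5.69 cm lies outside the Gaussian surface, so λ_enc = λ₁ = 2.94×10^-6 C/m.
Gauss's law: E·2πrL = λ_enc L/ε₀.
E = |λ_enc|/(2πε₀r) = (2.94e-6)/(2π·8.85×10^-12·0.0292) = 1.81e6 N/C.

E ≈ 1.81×10^6 N/C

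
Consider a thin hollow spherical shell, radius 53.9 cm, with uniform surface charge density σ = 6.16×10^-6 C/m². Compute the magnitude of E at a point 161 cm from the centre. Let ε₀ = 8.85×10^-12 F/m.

|E| ≈ 7.80×10^4 N/C

Use a concentric Gaussian sphere at r = 161 cm (r > 53.9 cm).
The entire shell is enclosed: Q_enc = σ·4πR² = (6.16×10^-6)·4π·(0.539)² = 2.249×10^-5 C.
Applying ∮E·dA = Q_enc/ε₀ with Φ = E(4πr²):
E = |Q_enc|/(4πε₀r²) = (2.249e-5)/(4π·8.85×10^-12·(1.61)²) = 7.80e4 N/C.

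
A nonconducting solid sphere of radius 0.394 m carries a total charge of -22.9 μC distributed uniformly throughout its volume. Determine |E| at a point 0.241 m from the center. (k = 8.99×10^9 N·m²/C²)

E ≈ 8.11×10^5 N/C

By spherical symmetry E is radial; choose a Gaussian sphere of radius r = 0.241 m (r < R).
Only the charge within r is enclosed: Q_enc = Q·(r/R)³ = (-22.9 μC)·(0.241 m/0.394 m)³ = -5.241e-6 C.
Gauss's law: E·4πr² = Q_enc/ε₀.
E = k|Q_enc|/r² = (8.99×10^9)(5.241×10^-6)/(0.241)² = 8.11×10^5 N/C.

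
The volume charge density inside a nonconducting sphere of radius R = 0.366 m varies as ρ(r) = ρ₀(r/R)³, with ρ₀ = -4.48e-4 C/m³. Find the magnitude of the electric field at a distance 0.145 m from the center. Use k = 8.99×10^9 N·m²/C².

7.61×10^4 V/m

Symmetry ⇒ E = E(r) r̂. Gaussian sphere of radius r = 0.145 m (r < R).
Integrate the density: Q_enc = 4π ∫₀^r ρ₀(r'/R)^3 r'² dr' = 4πρ₀ r^6/(6·R³) = -1.779e-7 C.
Applying ∮E·dA = Q_enc/ε₀ with Φ = E(4πr²):
E = k|Q_enc|/r² = (8.99×10^9)(1.779×10^-7)/(0.145)² = 7.61×10^4 N/C.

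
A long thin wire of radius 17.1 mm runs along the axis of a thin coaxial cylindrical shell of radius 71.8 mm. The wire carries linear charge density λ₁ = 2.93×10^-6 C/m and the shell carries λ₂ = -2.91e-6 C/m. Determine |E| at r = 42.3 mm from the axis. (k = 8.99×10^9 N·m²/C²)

Take a coaxial cylindrical Gaussian surface of radius r = 42.3 mm and length L (between the conductors, 17.1 mm < r < 71.8 mm).
Only the inner wire is enclosed; the outer shell contributes nothing inside itself. λ_enc = λ₁ = 2.93e-6 C/m.
By Gauss's law (flux through the curved wall only), E·2πrL = λ_enc L/ε₀.
E = 2k|λ_enc|/r = 2(8.99×10^9)(2.93e-6)/(0.0423) = 1.25e6 N/C.

E = 1.25×10^6 V/m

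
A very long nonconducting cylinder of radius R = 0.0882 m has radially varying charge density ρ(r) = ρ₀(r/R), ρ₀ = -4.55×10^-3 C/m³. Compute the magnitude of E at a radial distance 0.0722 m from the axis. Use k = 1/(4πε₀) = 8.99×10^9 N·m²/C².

Take a coaxial cylindrical Gaussian surface of radius r = 0.0722 m and length L (r < R).
λ_enc = ∫₀^r ρ(r')·2πr' dr' = (2πρ₀/R)·r^3/3 = -4.066×10^-5 C/m.
Applying ∮E·dA = Q_enc/ε₀ with the end caps contributing no flux:
E = 2k|λ_enc|/r = 2(8.99×10^9)(4.066e-5)/(0.0722) = 1.01e7 N/C.

E ≈ 1.01e7 V/m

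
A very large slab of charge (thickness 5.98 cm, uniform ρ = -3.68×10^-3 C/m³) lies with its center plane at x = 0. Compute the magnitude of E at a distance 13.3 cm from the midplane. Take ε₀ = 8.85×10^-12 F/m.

The point |x| = 13.3 cm lies outside the slab (half-thickness 0.0299 m). A symmetric pillbox spanning the full slab encloses Q_enc = ρ·d·A.
Flux = 2EA ⇒ E = |ρ|d/(2ε₀), independent of distance outside.
E = (3.68e-3)(0.0598)/(2·8.85×10^-12) = 1.24e7 N/C.

|E| ≈ 1.24×10^7 N/C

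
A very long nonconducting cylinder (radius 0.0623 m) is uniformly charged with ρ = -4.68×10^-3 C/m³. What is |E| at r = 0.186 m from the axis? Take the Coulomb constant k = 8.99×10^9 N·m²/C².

By cylindrical symmetry E is radial; use a coaxial Gaussian cylinder of radius 0.186 m and length L (r > 0.0623 m, full cross-section enclosed).
λ_enc = ρ·πR² = (-4.68e-3)π(0.0623)² = -5.707×10^-5 C/m.
Since E is radial and uniform over the curved surface, Φ = E·2πrL = Q_enc/ε₀ = λ_enc L/ε₀.
E = 2k|λ_enc|/r = 2(8.99×10^9)(5.707e-5)/(0.186) = 5.52×10^6 N/C.

|E| = 5.52×10^6 N/C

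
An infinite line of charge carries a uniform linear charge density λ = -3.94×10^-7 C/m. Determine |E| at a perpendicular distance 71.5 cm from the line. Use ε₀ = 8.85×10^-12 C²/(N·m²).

Take a coaxial cylindrical Gaussian surface of radius r = 71.5 cm and length L.
Q_enc = λL, so λ_enc = -3.94e-7 C/m.
Gauss's law: E·2πrL = λ_enc L/ε₀.
E = |λ_enc|/(2πε₀r) = (3.94e-7)/(2π·8.85×10^-12·0.715) = 9.91e3 N/C.

|E| ≈ 9.91×10^3 N/C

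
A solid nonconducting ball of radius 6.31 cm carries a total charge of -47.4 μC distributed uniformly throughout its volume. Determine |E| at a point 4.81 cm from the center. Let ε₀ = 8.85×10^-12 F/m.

8.16×10^7 N/C

Take a concentric spherical Gaussian surface of radius r = 4.81 cm (r < R).
For a uniform sphere the enclosed fraction is (r/R)³, so Q_enc = (-47.4 μC)(0.0481/0.0631)³ = -2.10×10^-5 C.
By Gauss's law, ∮E·dA = E·4πr² = Q_enc/ε₀.
E = |Q_enc|/(4πε₀r²) = (2.10e-5)/(4π·8.85×10^-12·(0.0481)²) = 8.16×10^7 N/C.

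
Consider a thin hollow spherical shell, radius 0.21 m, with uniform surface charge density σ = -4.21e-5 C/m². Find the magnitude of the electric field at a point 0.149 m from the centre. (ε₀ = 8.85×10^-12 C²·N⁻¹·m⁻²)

Take a concentric spherical Gaussian surface of radius r = 0.149 m (inside the shell, r < 0.21 m).
All the charge is outside the Gaussian surface: Q_enc = 0, hence E = 0 everywhere inside the shell.

|E| = 0 N/C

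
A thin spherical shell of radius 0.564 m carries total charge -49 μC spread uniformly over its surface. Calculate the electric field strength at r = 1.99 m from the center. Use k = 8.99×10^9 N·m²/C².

Symmetry ⇒ E = E(r) r̂. Gaussian sphere of radius r = 1.99 m (r > 0.564 m).
The entire shell is enclosed: Q_enc = -4.90e-5 C.
Applying ∮E·dA = Q_enc/ε₀ with Φ = E(4πr²):
E = k|Q_enc|/r² = (8.99×10^9)(4.90×10^-5)/(1.99)² = 1.11×10^5 N/C.

E = 1.11e5 V/m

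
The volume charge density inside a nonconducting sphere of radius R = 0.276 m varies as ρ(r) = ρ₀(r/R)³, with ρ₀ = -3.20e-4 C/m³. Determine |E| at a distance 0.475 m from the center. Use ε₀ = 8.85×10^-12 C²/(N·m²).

Use a concentric Gaussian sphere at r = 0.475 m (r > R, all charge enclosed).
Q_enc = 4π ∫₀^R ρ₀(r'/R)^3 r'² dr' = 4πρ₀R³/6 = -1.409×10^-5 C.
Gauss's law: E·4πr² = Q_enc/ε₀.
E = |Q_enc|/(4πε₀r²) = (1.409×10^-5)/(4π·8.85×10^-12·(0.475)²) = 5.62×10^5 N/C.

E = 5.62×10^5 N/C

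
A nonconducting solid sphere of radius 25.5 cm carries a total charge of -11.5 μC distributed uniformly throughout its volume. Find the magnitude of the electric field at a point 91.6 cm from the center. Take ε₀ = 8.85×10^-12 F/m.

|E| = 1.23×10^5 N/C

By spherical symmetry E is radial; choose a Gaussian sphere of radius r = 91.6 cm (r > R, so the entire charge is enclosed).
Q_enc = -11.5 μC = -1.15×10^-5 C.
By Gauss's law, ∮E·dA = E·4πr² = Q_enc/ε₀.
E = |Q_enc|/(4πε₀r²) = (1.15×10^-5)/(4π·8.85×10^-12·(0.916)²) = 1.23×10^5 N/C.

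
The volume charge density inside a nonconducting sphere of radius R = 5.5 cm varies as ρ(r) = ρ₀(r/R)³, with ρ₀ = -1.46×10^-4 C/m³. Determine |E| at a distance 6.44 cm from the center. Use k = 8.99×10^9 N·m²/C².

E = 1.10e5 V/m

Use a concentric Gaussian sphere at r = 6.44 cm (r > R, all charge enclosed).
Q_enc = 4π ∫₀^R ρ₀(r'/R)^3 r'² dr' = 4πρ₀R³/6 = -5.087×10^-8 C.
By Gauss's law, ∮E·dA = E·4πr² = Q_enc/ε₀.
E = k|Q_enc|/r² = (8.99×10^9)(5.087×10^-8)/(0.0644)² = 1.10×10^5 N/C.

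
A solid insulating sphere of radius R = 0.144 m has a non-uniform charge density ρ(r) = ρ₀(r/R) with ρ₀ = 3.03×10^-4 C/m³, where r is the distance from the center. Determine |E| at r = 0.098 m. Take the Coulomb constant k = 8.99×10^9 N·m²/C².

By spherical symmetry E is radial; choose a Gaussian sphere of radius r = 0.098 m (r < R).
Q_enc = ∫₀^r ρ(r')·4πr'² dr' = (4πρ₀/R) ∫₀^r r'^3 dr' = 4πρ₀ r^4/(4·R) = 6.097×10^-7 C.
Since E is radial and uniform over the Gaussian sphere, Φ = E·4πr² = Q_enc/ε₀.
E = k|Q_enc|/r² = (8.99×10^9)(6.097×10^-7)/(0.098)² = 5.71×10^5 N/C.

E ≈ 5.71×10^5 N/C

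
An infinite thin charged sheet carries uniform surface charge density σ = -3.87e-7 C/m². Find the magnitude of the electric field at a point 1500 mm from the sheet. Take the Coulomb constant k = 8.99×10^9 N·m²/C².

|E| = 2.19e4 N/C

Choose a cylindrical pillbox piercing the sheet, end faces (area A) parallel to it.
Only the two end caps contribute flux: Φ = 2EA. With Q_enc = σA, Gauss's law gives E = |σ|/(2ε₀).
E = 2πk|σ| = 2π(8.99×10^9)(3.87×10^-7) = 2.19×10^4 N/C.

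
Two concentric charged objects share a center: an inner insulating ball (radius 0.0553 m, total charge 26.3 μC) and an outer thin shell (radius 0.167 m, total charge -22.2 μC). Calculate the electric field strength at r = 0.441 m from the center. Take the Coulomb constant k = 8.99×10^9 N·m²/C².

1.90e5 V/m

By spherical symmetry E is radial; choose a Gaussian sphere of radius r = 0.441 m (r > 0.167 m, enclosing both).
Q_enc = (26.3 μC) + (-22.2 μC) = 4.10×10^-6 C.
Since E is radial and uniform over the Gaussian sphere, Φ = E·4πr² = Q_enc/ε₀.
E = k|Q_enc|/r² = (8.99×10^9)(4.10×10^-6)/(0.441)² = 1.90×10^5 N/C.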